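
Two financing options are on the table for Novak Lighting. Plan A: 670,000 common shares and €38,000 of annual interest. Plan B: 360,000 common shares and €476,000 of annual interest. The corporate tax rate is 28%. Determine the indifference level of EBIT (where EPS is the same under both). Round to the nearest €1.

€984,645

Set EPS_A = EPS_B: (EBIT − €38,000)(1 − 0.28) ÷ 670,000 = (EBIT − €476,000)(1 − 0.28) ÷ 360,000.
The (1 − t) factor cancels: (EBIT − 38,000) × 360,000 = (EBIT − 476,000) × 670,000.
Solving, EBIT = (476,000·670,000 − 38,000·360,000) / (670,000 − 360,000) = 305,240,000,000 / 310,000 = 984,645.16.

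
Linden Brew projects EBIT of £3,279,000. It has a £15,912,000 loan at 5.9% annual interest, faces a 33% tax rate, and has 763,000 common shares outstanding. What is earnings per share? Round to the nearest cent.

Pre-tax income = £3,279,000 − £938,808.00 = £2,340,192.00.
Net income = £2,340,192.00 × (1 − 0.33) = £1,567,928.64.
EPS = £1,567,928.64 ÷ 763,000 = £2.05.

£2.05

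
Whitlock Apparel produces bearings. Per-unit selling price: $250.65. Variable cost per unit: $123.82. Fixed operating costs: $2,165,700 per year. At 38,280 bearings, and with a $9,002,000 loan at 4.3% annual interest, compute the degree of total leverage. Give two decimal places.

Total contribution margin = 38,280 × $126.83 = $4,855,052.40.
Subtracting fixed costs: EBIT = $4,855,052.40 − $2,165,700 = $2,689,352.40. Interest = $387,086.00.
DOL = $4,855,052.40 ÷ $2,689,352.40 = 1.8053; DFL = $2,689,352.40 ÷ $2,302,266.40 = 1.1681.
DCL = DOL × DFL = 1.8053 × 1.1681 = 2.1088.

2.11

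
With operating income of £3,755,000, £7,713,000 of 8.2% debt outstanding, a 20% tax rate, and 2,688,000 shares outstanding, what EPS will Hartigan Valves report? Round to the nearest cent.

£0.93

Pre-tax income = £3,755,000 − £632,466.00 = £3,122,534.00.
After tax at 20%: net income = £3,122,534.00 × 0.80 = £2,498,027.20.
EPS = £2,498,027.20 ÷ 2,688,000 = £0.93.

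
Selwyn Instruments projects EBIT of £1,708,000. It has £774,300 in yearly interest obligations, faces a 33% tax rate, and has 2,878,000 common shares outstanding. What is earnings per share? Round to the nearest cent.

£0.22

Interest = £774,300.00, so EBT = £1,708,000 − £774,300.00 = £933,700.00.
Net income = £933,700.00 × (1 − 0.33) = £625,579.00.
EPS = £625,579.00 ÷ 2,878,000 = £0.22.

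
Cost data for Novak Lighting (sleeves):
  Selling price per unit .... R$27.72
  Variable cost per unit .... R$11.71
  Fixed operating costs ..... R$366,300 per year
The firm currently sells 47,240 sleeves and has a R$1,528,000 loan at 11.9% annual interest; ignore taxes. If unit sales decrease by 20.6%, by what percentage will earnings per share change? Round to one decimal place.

-74.8%

At 47,240 units, contribution = 47,240 × R$16.01 = R$756,312.40.
Operating income = contribution − fixed costs = R$756,312.40 − R$366,300 = R$390,012.40.
After interest of R$181,832.00, pre-tax earnings = R$208,180.40.
Degree of combined leverage = contribution ÷ (EBIT − I) = R$756,312.40 ÷ R$208,180.40 = 3.6330.
%ΔEPS = DCL × %ΔSales = 3.6330 × -20.6% = -74.8%.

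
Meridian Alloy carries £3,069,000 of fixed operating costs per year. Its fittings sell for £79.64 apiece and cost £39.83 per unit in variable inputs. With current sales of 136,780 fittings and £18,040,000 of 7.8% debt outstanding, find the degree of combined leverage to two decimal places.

Total contribution margin = 136,780 × £39.81 = £5,445,211.80.
Operating income = contribution − fixed costs = £5,445,211.80 − £3,069,000 = £2,376,211.80. Interest = £1,407,120.00.
DOL = £5,445,211.80 ÷ £2,376,211.80 = 2.2916; DFL = £2,376,211.80 ÷ £969,091.80 = 2.4520.
DCL = DOL × DFL = 2.2916 × 2.4520 = 5.6190.

5.62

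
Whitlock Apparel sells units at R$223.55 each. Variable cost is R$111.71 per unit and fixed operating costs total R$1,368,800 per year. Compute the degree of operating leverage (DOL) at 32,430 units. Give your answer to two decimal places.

1.61

Total contribution margin = 32,430 × R$111.84 = R$3,626,971.20.
Subtracting fixed costs: EBIT = R$3,626,971.20 − R$1,368,800 = R$2,258,171.20.
Degree of operating leverage = R$3,626,971.20 / R$2,258,171.20 = 1.6062.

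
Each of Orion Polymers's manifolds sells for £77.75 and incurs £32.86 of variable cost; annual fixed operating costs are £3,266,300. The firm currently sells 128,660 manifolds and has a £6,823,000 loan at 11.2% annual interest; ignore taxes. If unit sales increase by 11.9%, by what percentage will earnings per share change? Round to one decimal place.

Contribution at this volume is 128,660 × £44.89 = £5,775,547.40.
Subtracting fixed costs: EBIT = £5,775,547.40 − £3,266,300 = £2,509,247.40.
Interest = £764,176.00, so EBIT − I = £1,745,071.40.
DCL = total CM / (EBIT − I) = £5,775,547.40 / £1,745,071.40 = 3.3096.
EPS therefore changes by 3.3096 × (+11.9%) = +39.4%.

+39.4%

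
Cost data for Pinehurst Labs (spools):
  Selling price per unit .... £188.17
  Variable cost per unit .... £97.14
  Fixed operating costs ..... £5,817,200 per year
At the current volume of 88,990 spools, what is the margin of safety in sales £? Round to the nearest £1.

£4,720,394

Each unit contributes £188.17 − £97.14 = £91.03. Break-even units = £5,817,200 ÷ £91.03 = 63,904.21; break-even revenue = 63,904.21 × £188.17 = £12,024,854.71.
Actual sales revenue = 88,990 × £188.17 = £16,745,248.30.
Margin of safety = £16,745,248.30 − £12,024,854.71 = £4,720,394.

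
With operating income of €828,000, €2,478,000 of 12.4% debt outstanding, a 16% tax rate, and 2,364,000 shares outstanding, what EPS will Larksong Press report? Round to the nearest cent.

€0.19

Pre-tax income = €828,000 − €307,272.00 = €520,728.00.
After tax at 16%: net income = €520,728.00 × 0.84 = €437,411.52.
Per share: €437,411.52 / 2,364,000 shares = €0.19.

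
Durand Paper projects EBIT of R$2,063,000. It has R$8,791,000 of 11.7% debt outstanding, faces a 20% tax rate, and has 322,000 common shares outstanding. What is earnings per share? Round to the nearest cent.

R$2.57

Interest = R$1,028,547.00, so EBT = R$2,063,000 − R$1,028,547.00 = R$1,034,453.00.
After tax at 20%: net income = R$1,034,453.00 × 0.80 = R$827,562.40.
EPS = R$827,562.40 ÷ 322,000 = R$2.57.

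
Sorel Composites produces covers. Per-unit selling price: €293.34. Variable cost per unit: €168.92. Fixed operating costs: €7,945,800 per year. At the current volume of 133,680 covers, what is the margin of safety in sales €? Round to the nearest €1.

Unit CM = price − variable cost = €293.34 − €168.92 = €124.42. Break-even units = €7,945,800 ÷ €124.42 = 63,862.72; break-even revenue = 63,862.72 × €293.34 = €18,733,491.18.
Actual sales revenue = 133,680 × €293.34 = €39,213,691.20.
Margin of safety = €39,213,691.20 − €18,733,491.18 = €20,480,200.

€20,480,200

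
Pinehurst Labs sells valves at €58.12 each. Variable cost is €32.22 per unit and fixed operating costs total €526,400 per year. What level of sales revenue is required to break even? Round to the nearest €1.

€1,181,250

CM per unit = €58.12 − €32.22 = €25.90; CM ratio = €25.90 / €58.12 = 0.4456.
Break-even revenue = fixed costs × price ÷ CM = €526,400 × €58.12 ÷ €25.90 = €1,181,250.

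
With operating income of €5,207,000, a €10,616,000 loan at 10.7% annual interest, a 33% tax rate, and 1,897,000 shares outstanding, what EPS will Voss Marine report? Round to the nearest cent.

€1.44

Interest = €1,135,912.00, so EBT = €5,207,000 − €1,135,912.00 = €4,071,088.00.
Net income = €4,071,088.00 × (1 − 0.33) = €2,727,628.96.
EPS = €2,727,628.96 ÷ 1,897,000 = €1.44.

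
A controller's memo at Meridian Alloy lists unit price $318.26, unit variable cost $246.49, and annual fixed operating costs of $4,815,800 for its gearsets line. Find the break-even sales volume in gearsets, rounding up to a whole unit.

67,101 gearsets

Contribution margin per unit = $318.26 − $246.49 = $71.77.
Break-even Q = $4,815,800 / $71.77 = 67,100.46 → 67,101 gearsets.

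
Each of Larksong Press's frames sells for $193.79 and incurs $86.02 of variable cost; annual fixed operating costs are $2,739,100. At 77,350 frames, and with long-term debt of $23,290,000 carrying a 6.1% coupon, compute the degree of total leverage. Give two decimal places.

At 77,350 units, contribution = 77,350 × $107.77 = $8,336,009.50.
Operating income = contribution − fixed costs = $8,336,009.50 − $2,739,100 = $5,596,909.50. Interest = $1,420,690.00, so EBIT − I = $4,176,219.50.
Degree of total leverage = total CM / (EBIT − interest) = $8,336,009.50 / $4,176,219.50 = 1.9961.

2.00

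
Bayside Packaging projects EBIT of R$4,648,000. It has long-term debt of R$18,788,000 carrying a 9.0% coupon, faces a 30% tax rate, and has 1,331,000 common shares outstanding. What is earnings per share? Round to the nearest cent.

Pre-tax income = R$4,648,000 − R$1,690,920.00 = R$2,957,080.00.
After tax at 30%: net income = R$2,957,080.00 × 0.70 = R$2,069,956.00.
Per share: R$2,069,956.00 / 1,331,000 shares = R$1.56.

R$1.56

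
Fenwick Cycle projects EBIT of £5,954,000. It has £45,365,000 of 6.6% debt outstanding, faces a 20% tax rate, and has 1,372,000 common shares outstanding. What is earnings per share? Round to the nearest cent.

Pre-tax income = £5,954,000 − £2,994,090.00 = £2,959,910.00.
Net income = £2,959,910.00 × (1 − 0.20) = £2,367,928.00.
EPS = £2,367,928.00 ÷ 1,372,000 = £1.73.

£1.73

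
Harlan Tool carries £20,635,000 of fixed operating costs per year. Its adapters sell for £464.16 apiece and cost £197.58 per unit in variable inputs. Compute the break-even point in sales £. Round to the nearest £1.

CM per unit = £464.16 − £197.58 = £266.58; CM ratio = £266.58 / £464.16 = 0.5743.
Break-even sales = FC ÷ CM ratio = £20,635,000 × £464.16 / £266.58 = £35,928,958.

£35,928,958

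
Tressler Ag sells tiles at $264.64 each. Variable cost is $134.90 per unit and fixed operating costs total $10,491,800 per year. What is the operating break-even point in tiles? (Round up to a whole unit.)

80,868 tiles

Each unit contributes $264.64 − $134.90 = $129.74.
Break-even Q = $10,491,800 / $129.74 = 80,867.89 → 80,868 tiles.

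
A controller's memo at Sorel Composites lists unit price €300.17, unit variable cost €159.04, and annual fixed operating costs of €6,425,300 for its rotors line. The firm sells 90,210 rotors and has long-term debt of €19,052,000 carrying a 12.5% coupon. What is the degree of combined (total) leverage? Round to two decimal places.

Total contribution margin = 90,210 × €141.13 = €12,731,337.30.
EBIT = €12,731,337.30 − €6,425,300 = €6,306,037.30. Interest = €2,381,500.00, so EBIT − I = €3,924,537.30.
DCL = contribution ÷ (EBIT − I) = €12,731,337.30 ÷ €3,924,537.30 = 3.2440.

3.24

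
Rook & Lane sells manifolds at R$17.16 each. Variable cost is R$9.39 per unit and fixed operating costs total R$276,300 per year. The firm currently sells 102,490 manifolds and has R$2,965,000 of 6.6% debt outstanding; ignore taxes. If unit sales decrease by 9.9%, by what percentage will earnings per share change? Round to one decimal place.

At 102,490 units, contribution = 102,490 × R$7.77 = R$796,347.30.
Subtracting fixed costs: EBIT = R$796,347.30 − R$276,300 = R$520,047.30.
After interest of R$195,690.00, pre-tax earnings = R$324,357.30.
Degree of combined leverage = contribution ÷ (EBIT − I) = R$796,347.30 ÷ R$324,357.30 = 2.4552.
EPS therefore changes by 2.4552 × (-9.9%) = -24.3%.

-24.3%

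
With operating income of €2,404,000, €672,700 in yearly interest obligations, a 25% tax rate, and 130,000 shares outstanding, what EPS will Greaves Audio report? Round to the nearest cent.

€9.99

Interest = €672,700.00, so EBT = €2,404,000 − €672,700.00 = €1,731,300.00.
After tax at 25%: net income = €1,731,300.00 × 0.75 = €1,298,475.00.
EPS = €1,298,475.00 ÷ 130,000 = €9.99.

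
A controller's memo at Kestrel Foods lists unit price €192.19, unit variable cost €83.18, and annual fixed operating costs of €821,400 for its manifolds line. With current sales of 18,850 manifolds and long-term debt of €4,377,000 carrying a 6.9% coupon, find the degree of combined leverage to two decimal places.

Total contribution margin = 18,850 × €109.01 = €2,054,838.50.
EBIT = €2,054,838.50 − €821,400 = €1,233,438.50. Interest = €302,013.00, so EBIT − I = €931,425.50.
DCL = contribution ÷ (EBIT − I) = €2,054,838.50 ÷ €931,425.50 = 2.2061.

2.21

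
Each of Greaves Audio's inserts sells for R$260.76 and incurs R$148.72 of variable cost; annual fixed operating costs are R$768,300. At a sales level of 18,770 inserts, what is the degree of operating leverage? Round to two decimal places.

Contribution at this volume is 18,770 × R$112.04 = R$2,102,990.80.
EBIT = R$2,102,990.80 − R$768,300 = R$1,334,690.80.
DOL = contribution ÷ EBIT = R$2,102,990.80 ÷ R$1,334,690.80 = 1.5756.

1.58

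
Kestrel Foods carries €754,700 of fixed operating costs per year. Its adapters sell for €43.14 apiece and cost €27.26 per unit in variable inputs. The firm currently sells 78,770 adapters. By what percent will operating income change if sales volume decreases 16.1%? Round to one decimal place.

Contribution at this volume is 78,770 × €15.88 = €1,250,867.60.
EBIT = €1,250,867.60 − €754,700 = €496,167.60.
So DOL = total CM / EBIT = €1,250,867.60 / €496,167.60 = 2.5211.
Operating income changes by 2.5211 × -16.1% = -40.6%.

-40.6%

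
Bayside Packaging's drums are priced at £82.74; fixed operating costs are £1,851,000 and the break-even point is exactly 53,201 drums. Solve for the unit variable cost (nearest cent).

Contribution per unit must be FC / Q = £1,851,000 / 53,201 = £34.7926.
Hence VC = price − CM = £82.74 − £34.7926 = £47.95.

£47.95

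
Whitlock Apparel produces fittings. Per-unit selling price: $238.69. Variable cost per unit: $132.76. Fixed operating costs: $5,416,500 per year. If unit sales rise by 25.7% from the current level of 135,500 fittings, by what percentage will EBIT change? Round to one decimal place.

+41.3%

Total contribution margin = 135,500 × $105.93 = $14,353,515.00.
EBIT = $14,353,515.00 − $5,416,500 = $8,937,015.00.
So DOL = total CM / EBIT = $14,353,515.00 / $8,937,015.00 = 1.6061.
%ΔEBIT = DOL × %ΔSales = 1.6061 × +25.7% = +41.3%.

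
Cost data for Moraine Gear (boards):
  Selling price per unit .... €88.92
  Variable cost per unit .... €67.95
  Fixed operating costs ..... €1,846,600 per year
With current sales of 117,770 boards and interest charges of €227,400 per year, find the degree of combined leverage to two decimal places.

Total contribution margin = 117,770 × €20.97 = €2,469,636.90.
Subtracting fixed costs: EBIT = €2,469,636.90 − €1,846,600 = €623,036.90. Interest = €227,400.00.
DOL = €2,469,636.90 ÷ €623,036.90 = 3.9639; DFL = €623,036.90 ÷ €395,636.90 = 1.5748.
DCL = DOL × DFL = 3.9639 × 1.5748 = 6.2423.

6.24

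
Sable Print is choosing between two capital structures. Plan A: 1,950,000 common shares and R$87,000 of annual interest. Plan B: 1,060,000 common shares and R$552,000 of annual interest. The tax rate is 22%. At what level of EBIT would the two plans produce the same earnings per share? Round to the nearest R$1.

Set EPS_A = EPS_B: (EBIT − R$87,000)(1 − 0.22) ÷ 1,950,000 = (EBIT − R$552,000)(1 − 0.22) ÷ 1,060,000.
Cancelling (1 − t) and cross-multiplying: 1,060,000·(EBIT − 87,000) = 1,950,000·(EBIT − 552,000).
EBIT × (1,950,000 − 1,060,000) = 552,000 × 1,950,000 − 87,000 × 1,060,000 = 984,180,000,000, so EBIT = 984,180,000,000 ÷ 890,000 = 1,105,820.22.

R$1,105,820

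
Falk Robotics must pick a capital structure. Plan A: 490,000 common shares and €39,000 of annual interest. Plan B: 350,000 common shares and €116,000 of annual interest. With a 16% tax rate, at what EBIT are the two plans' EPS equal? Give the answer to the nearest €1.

Set EPS_A = EPS_B: (EBIT − €39,000)(1 − 0.16) ÷ 490,000 = (EBIT − €116,000)(1 − 0.16) ÷ 350,000.
The (1 − t) factor cancels: (EBIT − 39,000) × 350,000 = (EBIT − 116,000) × 490,000.
EBIT × (490,000 − 350,000) = 116,000 × 490,000 − 39,000 × 350,000 = 43,190,000,000, so EBIT = 43,190,000,000 ÷ 140,000 = 308,500.00.

€308,500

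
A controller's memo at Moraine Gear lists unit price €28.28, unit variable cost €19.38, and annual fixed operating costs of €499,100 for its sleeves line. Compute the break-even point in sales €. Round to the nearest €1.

€1,585,904

CM per unit = €28.28 − €19.38 = €8.90; CM ratio = €8.90 / €28.28 = 0.3147.
Break-even sales = FC ÷ CM ratio = €499,100 × €28.28 / €8.90 = €1,585,904.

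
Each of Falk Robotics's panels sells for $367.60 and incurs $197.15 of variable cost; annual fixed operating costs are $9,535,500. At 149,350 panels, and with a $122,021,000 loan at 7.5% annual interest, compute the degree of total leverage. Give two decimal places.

Total contribution margin = 149,350 × $170.45 = $25,456,707.50.
Operating income = contribution − fixed costs = $25,456,707.50 − $9,535,500 = $15,921,207.50. Interest = $9,151,575.00, so EBIT − I = $6,769,632.50.
Degree of total leverage = total CM / (EBIT − interest) = $25,456,707.50 / $6,769,632.50 = 3.7604.

3.76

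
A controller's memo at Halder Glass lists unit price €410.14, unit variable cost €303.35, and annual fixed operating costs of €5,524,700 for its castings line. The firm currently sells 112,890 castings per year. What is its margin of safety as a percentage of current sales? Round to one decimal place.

54.2%

Unit CM = price − variable cost = €410.14 − €303.35 = €106.79. Break-even units = €5,524,700 ÷ €106.79 = 51,734.24; break-even revenue = 51,734.24 × €410.14 = €21,218,283.15.
Current sales = 112,890 × €410.14 = €46,300,704.60.
Margin of safety = (€46,300,704.60 − €21,218,283.15) ÷ €46,300,704.60 = 54.2%.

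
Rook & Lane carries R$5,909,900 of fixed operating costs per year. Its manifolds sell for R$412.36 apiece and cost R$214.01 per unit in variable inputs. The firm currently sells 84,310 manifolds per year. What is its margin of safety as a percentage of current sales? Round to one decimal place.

64.7%

Unit CM = price − variable cost = R$412.36 − R$214.01 = R$198.35. Break-even units = R$5,909,900 ÷ R$198.35 = 29,795.31; break-even revenue = 29,795.31 × R$412.36 = R$12,286,394.58.
Current sales = 84,310 × R$412.36 = R$34,766,071.60.
Margin of safety = (R$34,766,071.60 − R$12,286,394.58) ÷ R$34,766,071.60 = 64.7%.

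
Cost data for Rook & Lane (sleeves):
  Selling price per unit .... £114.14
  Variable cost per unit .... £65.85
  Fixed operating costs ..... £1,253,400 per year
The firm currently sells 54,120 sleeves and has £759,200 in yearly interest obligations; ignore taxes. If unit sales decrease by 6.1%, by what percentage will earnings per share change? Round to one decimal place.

-26.5%

At 54,120 units, contribution = 54,120 × £48.29 = £2,613,454.80.
EBIT = £2,613,454.80 − £1,253,400 = £1,360,054.80.
After interest of £759,200.00, pre-tax earnings = £600,854.80.
Degree of combined leverage = contribution ÷ (EBIT − I) = £2,613,454.80 ÷ £600,854.80 = 4.3496.
EPS therefore changes by 4.3496 × (-6.1%) = -26.5%.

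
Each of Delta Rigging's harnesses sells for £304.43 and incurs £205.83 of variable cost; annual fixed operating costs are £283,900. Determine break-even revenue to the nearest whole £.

£876,548

CM per unit = £304.43 − £205.83 = £98.60; CM ratio = £98.60 / £304.43 = 0.3239.
Break-even sales = FC ÷ CM ratio = £283,900 × £304.43 / £98.60 = £876,548.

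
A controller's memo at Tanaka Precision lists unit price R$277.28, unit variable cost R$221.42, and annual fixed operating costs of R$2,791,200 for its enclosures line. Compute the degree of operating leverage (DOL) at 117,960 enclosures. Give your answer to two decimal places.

1.73

At 117,960 units, contribution = 117,960 × R$55.86 = R$6,589,245.60.
Subtracting fixed costs: EBIT = R$6,589,245.60 − R$2,791,200 = R$3,798,045.60.
DOL = contribution ÷ EBIT = R$6,589,245.60 ÷ R$3,798,045.60 = 1.7349.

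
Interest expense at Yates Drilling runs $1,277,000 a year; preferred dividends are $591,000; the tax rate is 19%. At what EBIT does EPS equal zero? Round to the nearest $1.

Preferred dividends are paid after tax, so their pre-tax equivalent is $591,000 ÷ (1 − 0.19) = $729,629.63.
Financial break-even EBIT = interest + D_p ÷ (1 − t) = $1,277,000 + $729,629.63 = $2,006,629.63.

$2,006,630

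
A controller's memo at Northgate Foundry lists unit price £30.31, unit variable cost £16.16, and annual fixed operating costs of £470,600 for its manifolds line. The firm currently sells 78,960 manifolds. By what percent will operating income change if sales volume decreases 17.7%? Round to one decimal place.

-30.6%

Total contribution margin = 78,960 × £14.15 = £1,117,284.00.
Subtracting fixed costs: EBIT = £1,117,284.00 − £470,600 = £646,684.00.
So DOL = total CM / EBIT = £1,117,284.00 / £646,684.00 = 1.7277.
So EBIT moves 1.7277 × (-17.7%) = -30.6%.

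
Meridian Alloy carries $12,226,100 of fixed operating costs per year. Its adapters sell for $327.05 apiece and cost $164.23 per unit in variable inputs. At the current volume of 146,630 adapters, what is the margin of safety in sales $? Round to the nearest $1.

Each unit contributes $327.05 − $164.23 = $162.82. Break-even units = $12,226,100 ÷ $162.82 = 75,089.67; break-even revenue = 75,089.67 × $327.05 = $24,558,076.43.
Actual sales revenue = 146,630 × $327.05 = $47,955,341.50.
Margin of safety = $47,955,341.50 − $24,558,076.43 = $23,397,265.

$23,397,265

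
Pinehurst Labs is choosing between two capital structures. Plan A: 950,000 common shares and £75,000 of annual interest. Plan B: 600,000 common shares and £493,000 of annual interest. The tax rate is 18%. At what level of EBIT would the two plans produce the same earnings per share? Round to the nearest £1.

At indifference, (EBIT − 75,000)(1 − t)/950,000 = (EBIT − 493,000)(1 − t)/600,000.
Cancelling (1 − t) and cross-multiplying: 600,000·(EBIT − 75,000) = 950,000·(EBIT − 493,000).
Solving, EBIT = (493,000·950,000 − 75,000·600,000) / (950,000 − 600,000) = 423,350,000,000 / 350,000 = 1,209,571.43.

£1,209,571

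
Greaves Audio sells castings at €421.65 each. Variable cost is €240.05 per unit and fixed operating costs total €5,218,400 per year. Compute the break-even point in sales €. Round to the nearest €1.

CM per unit = €421.65 − €240.05 = €181.60; CM ratio = €181.60 / €421.65 = 0.4307.
Break-even sales = FC ÷ CM ratio = €5,218,400 × €421.65 / €181.60 = €12,116,401.

€12,116,401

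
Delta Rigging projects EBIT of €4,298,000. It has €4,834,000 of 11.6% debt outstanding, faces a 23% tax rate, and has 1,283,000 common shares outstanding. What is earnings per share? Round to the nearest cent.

€2.24

Interest = €560,744.00, so EBT = €4,298,000 − €560,744.00 = €3,737,256.00.
After tax at 23%: net income = €3,737,256.00 × 0.77 = €2,877,687.12.
EPS = €2,877,687.12 ÷ 1,283,000 = €2.24.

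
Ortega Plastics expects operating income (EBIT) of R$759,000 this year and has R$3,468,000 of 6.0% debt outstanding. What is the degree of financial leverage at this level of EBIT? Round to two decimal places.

1.38

Annual interest charges come to R$208,080.00.
Degree of financial leverage = EBIT / (EBIT − interest) = R$759,000 / R$550,920.00 = 1.3777.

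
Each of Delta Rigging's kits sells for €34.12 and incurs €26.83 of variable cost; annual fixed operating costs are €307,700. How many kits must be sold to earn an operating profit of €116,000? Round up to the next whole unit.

Unit CM = price − variable cost = €34.12 − €26.83 = €7.29.
Need Q such that Q × €7.29 − €307,700 = €116,000, i.e. Q = €423,700 / €7.29 = 58,120.71 → 58,121.

58,121 kits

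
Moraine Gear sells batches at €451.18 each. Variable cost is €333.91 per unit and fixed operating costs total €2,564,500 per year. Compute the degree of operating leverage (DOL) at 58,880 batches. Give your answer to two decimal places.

1.59

Contribution at this volume is 58,880 × €117.27 = €6,904,857.60.
Subtracting fixed costs: EBIT = €6,904,857.60 − €2,564,500 = €4,340,357.60.
So DOL = total CM / EBIT = €6,904,857.60 / €4,340,357.60 = 1.5908.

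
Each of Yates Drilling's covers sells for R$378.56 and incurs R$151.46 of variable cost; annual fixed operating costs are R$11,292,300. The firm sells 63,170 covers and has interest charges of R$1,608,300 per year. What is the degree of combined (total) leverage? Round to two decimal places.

At 63,170 units, contribution = 63,170 × R$227.10 = R$14,345,907.00.
Subtracting fixed costs: EBIT = R$14,345,907.00 − R$11,292,300 = R$3,053,607.00. Interest = R$1,608,300.00, so EBIT − I = R$1,445,307.00.
Degree of total leverage = total CM / (EBIT − interest) = R$14,345,907.00 / R$1,445,307.00 = 9.9259.

9.93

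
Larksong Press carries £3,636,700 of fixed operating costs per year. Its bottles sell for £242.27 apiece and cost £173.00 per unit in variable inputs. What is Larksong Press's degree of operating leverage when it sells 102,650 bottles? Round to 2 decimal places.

2.05

Total contribution margin = 102,650 × £69.27 = £7,110,565.50.
EBIT = £7,110,565.50 − £3,636,700 = £3,473,865.50.
So DOL = total CM / EBIT = £7,110,565.50 / £3,473,865.50 = 2.0469.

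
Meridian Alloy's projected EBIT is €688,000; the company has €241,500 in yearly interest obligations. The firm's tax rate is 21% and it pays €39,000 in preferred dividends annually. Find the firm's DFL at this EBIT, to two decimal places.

Annual interest charges come to €241,500.00.
Preferred dividends grossed up pre-tax: €39,000 / (1 − 0.21) = €49,367.09.
DFL = EBIT ÷ [EBIT − I − D_p/(1−t)] = €688,000 ÷ [€688,000 − €241,500.00 − €49,367.09] = €688,000 ÷ €397,132.91 = 1.7324.

1.73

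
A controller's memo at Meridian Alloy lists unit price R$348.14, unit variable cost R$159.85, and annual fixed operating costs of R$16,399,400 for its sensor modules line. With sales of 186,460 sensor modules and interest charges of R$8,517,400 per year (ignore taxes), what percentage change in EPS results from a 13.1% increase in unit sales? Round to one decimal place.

+45.1%

Contribution at this volume is 186,460 × R$188.29 = R$35,108,553.40.
Operating income = contribution − fixed costs = R$35,108,553.40 − R$16,399,400 = R$18,709,153.40.
Interest = R$8,517,400.00, so EBIT − I = R$10,191,753.40.
Degree of combined leverage = contribution ÷ (EBIT − I) = R$35,108,553.40 ÷ R$10,191,753.40 = 3.4448.
EPS therefore changes by 3.4448 × (+13.1%) = +45.1%.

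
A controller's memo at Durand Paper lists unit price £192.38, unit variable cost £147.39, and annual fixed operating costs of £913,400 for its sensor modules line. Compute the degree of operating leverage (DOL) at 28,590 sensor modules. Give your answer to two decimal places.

3.45

At 28,590 units, contribution = 28,590 × £44.99 = £1,286,264.10.
Operating income = contribution − fixed costs = £1,286,264.10 − £913,400 = £372,864.10.
So DOL = total CM / EBIT = £1,286,264.10 / £372,864.10 = 3.4497.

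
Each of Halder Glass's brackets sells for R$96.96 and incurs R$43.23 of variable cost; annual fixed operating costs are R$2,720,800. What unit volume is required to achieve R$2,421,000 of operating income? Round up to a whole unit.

95,698 brackets

Each unit contributes R$96.96 − R$43.23 = R$53.73.
Units = (FC + target) / CM = (R$2,720,800 + R$2,421,000) / R$53.73 = 95,697.00, so 95,698 brackets.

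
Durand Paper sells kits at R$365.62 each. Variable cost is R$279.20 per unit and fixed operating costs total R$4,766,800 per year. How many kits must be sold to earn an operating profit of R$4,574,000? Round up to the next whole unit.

Contribution margin per unit = R$365.62 − R$279.20 = R$86.42.
Required volume = (fixed costs + target profit) ÷ CM = (R$4,766,800 + R$4,574,000) ÷ R$86.42 = 108,086.09, so 108,087 kits.

108,087 kits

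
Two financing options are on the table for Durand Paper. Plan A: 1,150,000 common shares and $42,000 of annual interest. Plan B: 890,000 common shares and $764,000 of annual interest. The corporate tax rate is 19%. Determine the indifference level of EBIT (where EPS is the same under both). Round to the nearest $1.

Set EPS_A = EPS_B: (EBIT − $42,000)(1 − 0.19) ÷ 1,150,000 = (EBIT − $764,000)(1 − 0.19) ÷ 890,000.
The (1 − t) factor cancels: (EBIT − 42,000) × 890,000 = (EBIT − 764,000) × 1,150,000.
Solving, EBIT = (764,000·1,150,000 − 42,000·890,000) / (1,150,000 − 890,000) = 841,220,000,000 / 260,000 = 3,235,461.54.

$3,235,462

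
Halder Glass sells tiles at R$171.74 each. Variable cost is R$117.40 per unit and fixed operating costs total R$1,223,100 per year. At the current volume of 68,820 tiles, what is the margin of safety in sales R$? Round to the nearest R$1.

Unit CM = price − variable cost = R$171.74 − R$117.40 = R$54.34. Break-even units = R$1,223,100 ÷ R$54.34 = 22,508.28; break-even revenue = 22,508.28 × R$171.74 = R$3,865,572.21.
Current sales = 68,820 × R$171.74 = R$11,819,146.80.
Margin of safety = R$11,819,146.80 − R$3,865,572.21 = R$7,953,575.

R$7,953,575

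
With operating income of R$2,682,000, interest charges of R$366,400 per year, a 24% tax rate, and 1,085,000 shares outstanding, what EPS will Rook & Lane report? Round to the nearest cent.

Pre-tax income = R$2,682,000 − R$366,400.00 = R$2,315,600.00.
Net income = R$2,315,600.00 × (1 − 0.24) = R$1,759,856.00.
EPS = R$1,759,856.00 ÷ 1,085,000 = R$1.62.

R$1.62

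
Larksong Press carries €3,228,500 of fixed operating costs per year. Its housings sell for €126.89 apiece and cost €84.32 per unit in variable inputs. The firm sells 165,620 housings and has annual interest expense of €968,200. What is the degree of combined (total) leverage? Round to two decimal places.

2.47

At 165,620 units, contribution = 165,620 × €42.57 = €7,050,443.40.
Operating income = contribution − fixed costs = €7,050,443.40 − €3,228,500 = €3,821,943.40. Interest = €968,200.00.
DOL = €7,050,443.40 ÷ €3,821,943.40 = 1.8447; DFL = €3,821,943.40 ÷ €2,853,743.40 = 1.3393.
DCL = DOL × DFL = 1.8447 × 1.3393 = 2.4706.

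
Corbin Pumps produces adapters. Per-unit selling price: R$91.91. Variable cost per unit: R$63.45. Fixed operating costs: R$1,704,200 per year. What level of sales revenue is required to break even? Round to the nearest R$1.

Contribution margin per unit = R$91.91 − R$63.45 = R$28.46, a CM ratio of R$28.46 ÷ R$91.91 = 0.3097.
Break-even revenue = fixed costs × price ÷ CM = R$1,704,200 × R$91.91 ÷ R$28.46 = R$5,503,620.

R$5,503,620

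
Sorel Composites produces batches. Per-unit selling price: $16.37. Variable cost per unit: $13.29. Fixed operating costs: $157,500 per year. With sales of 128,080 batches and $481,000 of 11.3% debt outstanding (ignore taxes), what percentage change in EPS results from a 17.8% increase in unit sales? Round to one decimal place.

At 128,080 units, contribution = 128,080 × $3.08 = $394,486.40.
Subtracting fixed costs: EBIT = $394,486.40 − $157,500 = $236,986.40.
Interest = $54,353.00, so EBIT − I = $182,633.40.
Degree of combined leverage = contribution ÷ (EBIT − I) = $394,486.40 ÷ $182,633.40 = 2.1600.
EPS therefore changes by 2.1600 × (+17.8%) = +38.4%.

+38.4%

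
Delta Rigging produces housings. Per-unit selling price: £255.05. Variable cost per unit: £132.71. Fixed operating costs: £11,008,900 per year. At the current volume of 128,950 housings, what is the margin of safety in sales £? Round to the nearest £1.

£9,937,742

Contribution margin per unit = £255.05 − £132.71 = £122.34. Break-even units = £11,008,900 ÷ £122.34 = 89,986.10; break-even revenue = 89,986.10 × £255.05 = £22,950,955.90.
Actual sales revenue = 128,950 × £255.05 = £32,888,697.50.
Margin of safety = £32,888,697.50 − £22,950,955.90 = £9,937,742.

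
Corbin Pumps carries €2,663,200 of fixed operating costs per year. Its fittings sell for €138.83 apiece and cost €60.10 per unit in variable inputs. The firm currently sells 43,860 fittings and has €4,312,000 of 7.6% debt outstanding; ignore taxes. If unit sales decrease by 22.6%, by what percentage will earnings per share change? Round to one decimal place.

Total contribution margin = 43,860 × €78.73 = €3,453,097.80.
Subtracting fixed costs: EBIT = €3,453,097.80 − €2,663,200 = €789,897.80.
Interest = €327,712.00, so EBIT − I = €462,185.80.
Degree of combined leverage = contribution ÷ (EBIT − I) = €3,453,097.80 ÷ €462,185.80 = 7.4712.
%ΔEPS = DCL × %ΔSales = 7.4712 × -22.6% = -168.8%.

-168.8%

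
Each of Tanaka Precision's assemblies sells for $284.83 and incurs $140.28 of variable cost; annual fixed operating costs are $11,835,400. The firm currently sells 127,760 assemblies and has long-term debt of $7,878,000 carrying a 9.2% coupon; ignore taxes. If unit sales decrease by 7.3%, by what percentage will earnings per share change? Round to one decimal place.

-22.8%

Contribution at this volume is 127,760 × $144.55 = $18,467,708.00.
Operating income = contribution − fixed costs = $18,467,708.00 − $11,835,400 = $6,632,308.00.
After interest of $724,776.00, pre-tax earnings = $5,907,532.00.
DCL = total CM / (EBIT − I) = $18,467,708.00 / $5,907,532.00 = 3.1261.
%ΔEPS = DCL × %ΔSales = 3.1261 × -7.3% = -22.8%.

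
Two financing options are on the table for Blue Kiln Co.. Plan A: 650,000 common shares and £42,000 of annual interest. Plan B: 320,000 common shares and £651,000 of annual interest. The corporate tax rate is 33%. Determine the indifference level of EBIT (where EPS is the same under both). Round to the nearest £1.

£1,241,545

Set EPS_A = EPS_B: (EBIT − £42,000)(1 − 0.33) ÷ 650,000 = (EBIT − £651,000)(1 − 0.33) ÷ 320,000.
The (1 − t) factor cancels: (EBIT − 42,000) × 320,000 = (EBIT − 651,000) × 650,000.
Solving, EBIT = (651,000·650,000 − 42,000·320,000) / (650,000 − 320,000) = 409,710,000,000 / 330,000 = 1,241,545.45.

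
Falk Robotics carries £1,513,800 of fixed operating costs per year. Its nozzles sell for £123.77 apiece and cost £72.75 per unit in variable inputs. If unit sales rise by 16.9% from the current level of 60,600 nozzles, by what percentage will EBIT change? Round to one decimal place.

At 60,600 units, contribution = 60,600 × £51.02 = £3,091,812.00.
Operating income = contribution − fixed costs = £3,091,812.00 − £1,513,800 = £1,578,012.00.
So DOL = total CM / EBIT = £3,091,812.00 / £1,578,012.00 = 1.9593.
So EBIT moves 1.9593 × (+16.9%) = +33.1%.

+33.1%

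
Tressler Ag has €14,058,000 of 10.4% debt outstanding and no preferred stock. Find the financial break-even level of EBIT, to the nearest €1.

Annual interest = 10.4% × €14,058,000 = €1,462,032.00.
Without preferred stock the financial break-even is simply EBIT = interest = €1,462,032.00.

€1,462,032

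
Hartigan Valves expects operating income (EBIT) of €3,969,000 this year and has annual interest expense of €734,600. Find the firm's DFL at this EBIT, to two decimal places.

Annual interest charges come to €734,600.00.
Degree of financial leverage = EBIT / (EBIT − interest) = €3,969,000 / €3,234,400.00 = 1.2271.

1.23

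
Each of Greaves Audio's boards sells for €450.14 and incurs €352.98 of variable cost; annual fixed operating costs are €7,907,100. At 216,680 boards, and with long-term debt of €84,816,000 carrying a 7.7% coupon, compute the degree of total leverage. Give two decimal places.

At 216,680 units, contribution = 216,680 × €97.16 = €21,052,628.80.
EBIT = €21,052,628.80 − €7,907,100 = €13,145,528.80. Interest = €6,530,832.00, so EBIT − I = €6,614,696.80.
DCL = contribution ÷ (EBIT − I) = €21,052,628.80 ÷ €6,614,696.80 = 3.1827.

3.18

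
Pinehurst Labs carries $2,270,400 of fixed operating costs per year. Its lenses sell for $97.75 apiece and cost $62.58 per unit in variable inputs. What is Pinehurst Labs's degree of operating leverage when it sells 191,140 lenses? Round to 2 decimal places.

At 191,140 units, contribution = 191,140 × $35.17 = $6,722,393.80.
Operating income = contribution − fixed costs = $6,722,393.80 − $2,270,400 = $4,451,993.80.
DOL = contribution ÷ EBIT = $6,722,393.80 ÷ $4,451,993.80 = 1.5100.

1.51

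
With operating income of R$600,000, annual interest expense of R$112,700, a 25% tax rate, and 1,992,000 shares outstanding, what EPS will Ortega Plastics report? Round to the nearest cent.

Interest = R$112,700.00, so EBT = R$600,000 − R$112,700.00 = R$487,300.00.
After tax at 25%: net income = R$487,300.00 × 0.75 = R$365,475.00.
Per share: R$365,475.00 / 1,992,000 shares = R$0.18.

R$0.18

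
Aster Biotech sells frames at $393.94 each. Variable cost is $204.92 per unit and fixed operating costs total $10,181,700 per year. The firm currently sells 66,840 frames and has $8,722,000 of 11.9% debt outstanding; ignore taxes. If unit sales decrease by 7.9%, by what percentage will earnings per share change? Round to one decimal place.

-70.6%

Contribution at this volume is 66,840 × $189.02 = $12,634,096.80.
EBIT = $12,634,096.80 − $10,181,700 = $2,452,396.80.
Interest = $1,037,918.00, so EBIT − I = $1,414,478.80.
DCL = total CM / (EBIT − I) = $12,634,096.80 / $1,414,478.80 = 8.9320.
%ΔEPS = DCL × %ΔSales = 8.9320 × -7.9% = -70.6%.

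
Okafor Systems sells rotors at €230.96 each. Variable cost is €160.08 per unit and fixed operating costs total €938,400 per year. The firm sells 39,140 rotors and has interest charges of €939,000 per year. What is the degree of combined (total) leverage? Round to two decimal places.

3.09

Total contribution margin = 39,140 × €70.88 = €2,774,243.20.
EBIT = €2,774,243.20 − €938,400 = €1,835,843.20. Interest = €939,000.00, so EBIT − I = €896,843.20.
Degree of total leverage = total CM / (EBIT − interest) = €2,774,243.20 / €896,843.20 = 3.0933.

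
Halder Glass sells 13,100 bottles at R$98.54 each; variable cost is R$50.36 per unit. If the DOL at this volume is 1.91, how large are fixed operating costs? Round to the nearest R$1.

R$300,709

Total contribution margin = 13,100 × R$48.18 = R$631,158.00.
DOL = contribution / EBIT, so EBIT = R$631,158.00 / 1.91 = R$330,449.21.
And FC = contribution − EBIT = R$631,158.00 − R$330,449.21 = R$300,709.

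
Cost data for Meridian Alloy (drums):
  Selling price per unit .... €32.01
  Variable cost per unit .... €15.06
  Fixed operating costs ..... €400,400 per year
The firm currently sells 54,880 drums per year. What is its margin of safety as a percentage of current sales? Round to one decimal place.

Unit CM = price − variable cost = €32.01 − €15.06 = €16.95. Break-even units = €400,400 ÷ €16.95 = 23,622.42; break-even revenue = 23,622.42 × €32.01 = €756,153.63.
Current sales = 54,880 × €32.01 = €1,756,708.80.
Margin of safety = (€1,756,708.80 − €756,153.63) ÷ €1,756,708.80 = 57.0%.

57.0%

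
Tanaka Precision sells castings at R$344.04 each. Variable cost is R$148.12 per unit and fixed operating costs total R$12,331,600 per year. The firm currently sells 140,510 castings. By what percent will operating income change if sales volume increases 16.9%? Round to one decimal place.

At 140,510 units, contribution = 140,510 × R$195.92 = R$27,528,719.20.
Subtracting fixed costs: EBIT = R$27,528,719.20 − R$12,331,600 = R$15,197,119.20.
DOL = contribution ÷ EBIT = R$27,528,719.20 ÷ R$15,197,119.20 = 1.8114.
%ΔEBIT = DOL × %ΔSales = 1.8114 × +16.9% = +30.6%.

+30.6%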